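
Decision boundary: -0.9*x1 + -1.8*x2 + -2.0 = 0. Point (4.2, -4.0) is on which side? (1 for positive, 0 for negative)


Compute -0.9 * 4.2 + -1.8 * -4.0 + -2.0
= -3.78 + 7.2 + -2.0
= 1.42
Since 1.42 >= 0, the point is on the positive side.

1


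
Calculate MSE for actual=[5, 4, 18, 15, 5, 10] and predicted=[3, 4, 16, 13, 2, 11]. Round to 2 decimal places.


Differences: [2, 0, 2, 2, 3, -1]
Squared errors: [4, 0, 4, 4, 9, 1]
Sum of squared errors = 22
MSE = 22 / 6 = 3.67

3.67


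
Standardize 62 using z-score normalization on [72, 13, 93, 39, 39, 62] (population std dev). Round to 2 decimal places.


Mean = (72 + 13 + 93 + 39 + 39 + 62) / 6 = 53.0
Variance = sum((x_i - mean)^2) / n = 672.3333
Std = sqrt(672.3333) = 25.9294
Z = (x - mean) / std
= (62 - 53.0) / 25.9294
= 9.0 / 25.9294
= 0.35

0.35


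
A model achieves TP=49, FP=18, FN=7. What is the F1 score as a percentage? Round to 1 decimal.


Precision = TP / (TP + FP) = 49 / 67 = 0.7313
Recall = TP / (TP + FN) = 49 / 56 = 0.875
F1 = 2 * P * R / (P + R)
= 2 * 0.7313 * 0.875 / (0.7313 + 0.875)
= 1.2799 / 1.6063
= 0.7967
As percentage: 79.7%

79.7


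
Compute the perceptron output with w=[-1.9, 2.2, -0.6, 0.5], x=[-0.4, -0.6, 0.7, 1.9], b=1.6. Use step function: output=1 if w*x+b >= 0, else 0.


z = w . x + b
= -1.9*-0.4 + 2.2*-0.6 + -0.6*0.7 + 0.5*1.9 + 1.6
= 0.76 + -1.32 + -0.42 + 0.95 + 1.6
= -0.03 + 1.6
= 1.57
Since z = 1.57 >= 0, output = 1

1


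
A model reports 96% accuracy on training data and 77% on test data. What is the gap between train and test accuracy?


Gap = train_accuracy - test_accuracy
= 96 - 77
= 19%
This gap suggests the model is overfitting.

19


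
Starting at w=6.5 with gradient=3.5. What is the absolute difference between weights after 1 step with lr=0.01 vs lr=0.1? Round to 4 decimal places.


With lr=0.01: w_new = 6.5 - 0.01 * 3.5 = 6.465
With lr=0.1: w_new = 6.5 - 0.1 * 3.5 = 6.15
Absolute difference = |6.465 - 6.15|
= 0.3150

0.3150


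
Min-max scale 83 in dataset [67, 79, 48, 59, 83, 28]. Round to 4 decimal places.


Min = 28, Max = 83
Range = 83 - 28 = 55
Scaled = (x - min) / (max - min)
= (83 - 28) / 55
= 55 / 55
= 1.0000

1.0000


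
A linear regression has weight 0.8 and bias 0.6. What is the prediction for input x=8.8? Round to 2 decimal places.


y = 0.8 * 8.8 + (0.6)
= 7.04 + (0.6)
= 7.64

7.64


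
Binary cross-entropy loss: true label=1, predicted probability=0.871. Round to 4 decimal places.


For y=1: Loss = -log(p)
= -log(0.871)
= -(-0.1381)
= 0.1381

0.1381


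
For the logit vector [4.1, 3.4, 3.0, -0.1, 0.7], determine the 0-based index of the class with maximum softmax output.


Softmax is a monotonic transformation, so it preserves the argmax.
We need to find the index of the maximum logit.
Index 0: 4.1
Index 1: 3.4
Index 2: 3.0
Index 3: -0.1
Index 4: 0.7
Maximum logit = 4.1 at index 0

0


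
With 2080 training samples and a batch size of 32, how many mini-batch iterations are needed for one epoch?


Iterations per epoch = dataset_size / batch_size
= 2080 / 32
= 65

65


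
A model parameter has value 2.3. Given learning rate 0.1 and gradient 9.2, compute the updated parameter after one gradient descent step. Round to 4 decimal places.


w_new = w_old - lr * gradient
= 2.3 - 0.1 * 9.2
= 2.3 - (0.92)
= 1.3800

1.3800


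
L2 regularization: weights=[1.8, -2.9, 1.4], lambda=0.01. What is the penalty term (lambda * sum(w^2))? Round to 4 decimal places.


Squaring each weight:
1.8^2 = 3.24
(-2.9)^2 = 8.41
1.4^2 = 1.96
Sum of squares = 13.61
Penalty = 0.01 * 13.61 = 0.1361

0.1361


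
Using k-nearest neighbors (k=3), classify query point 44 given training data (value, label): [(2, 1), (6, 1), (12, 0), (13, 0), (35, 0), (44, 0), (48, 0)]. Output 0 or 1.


Distances from query 44:
Point 44 (class 0): distance = 0
Point 48 (class 0): distance = 4
Point 35 (class 0): distance = 9
K=3 nearest neighbors: classes = [0, 0, 0]
Votes for class 1: 0 / 3
Majority vote => class 0

0


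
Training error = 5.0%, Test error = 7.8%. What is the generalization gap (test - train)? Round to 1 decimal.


Generalization gap = test_error - train_error
= 7.8 - 5.0
= 2.8%
A moderate gap.

2.8


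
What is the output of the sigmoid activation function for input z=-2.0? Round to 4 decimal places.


sigmoid(z) = 1 / (1 + exp(-z))
exp(-(-2.0)) = exp(2.0) = 7.3891
1 + 7.3891 = 8.3891
1 / 8.3891 = 0.1192

0.1192


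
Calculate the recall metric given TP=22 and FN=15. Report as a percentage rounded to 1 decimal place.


Recall = TP / (TP + FN) * 100
= 22 / (22 + 15)
= 22 / 37
= 0.5946
= 59.5%

59.5


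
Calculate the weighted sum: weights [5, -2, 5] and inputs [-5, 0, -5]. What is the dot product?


Element-wise products:
5 * -5 = -25
-2 * 0 = 0
5 * -5 = -25
Sum = -25 + 0 + -25
= -50

-50


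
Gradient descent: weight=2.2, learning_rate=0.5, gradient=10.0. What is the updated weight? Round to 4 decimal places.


w_new = w_old - lr * gradient
= 2.2 - 0.5 * 10.0
= 2.2 - (5.0)
= -2.8000

-2.8000


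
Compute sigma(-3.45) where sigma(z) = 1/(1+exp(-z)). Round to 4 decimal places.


sigmoid(z) = 1 / (1 + exp(-z))
exp(-(-3.45)) = exp(3.45) = 31.5004
1 + 31.5004 = 32.5004
1 / 32.5004 = 0.0308

0.0308


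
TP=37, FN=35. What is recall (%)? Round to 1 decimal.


Recall = TP / (TP + FN) * 100
= 37 / (37 + 35)
= 37 / 72
= 0.5139
= 51.4%

51.4


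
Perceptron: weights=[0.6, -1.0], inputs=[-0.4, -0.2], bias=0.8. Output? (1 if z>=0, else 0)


z = w . x + b
= 0.6*-0.4 + -1.0*-0.2 + 0.8
= -0.24 + 0.2 + 0.8
= -0.04 + 0.8
= 0.76
Since z = 0.76 >= 0, output = 1

1


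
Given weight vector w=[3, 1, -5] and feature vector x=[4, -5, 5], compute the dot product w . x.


Element-wise products:
3 * 4 = 12
1 * -5 = -5
-5 * 5 = -25
Sum = 12 + -5 + -25
= -18

-18


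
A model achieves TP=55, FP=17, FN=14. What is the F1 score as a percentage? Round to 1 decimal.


Precision = TP / (TP + FP) = 55 / 72 = 0.7639
Recall = TP / (TP + FN) = 55 / 69 = 0.7971
F1 = 2 * P * R / (P + R)
= 2 * 0.7639 * 0.7971 / (0.7639 + 0.7971)
= 1.2178 / 1.561
= 0.7801
As percentage: 78.0%

78.0


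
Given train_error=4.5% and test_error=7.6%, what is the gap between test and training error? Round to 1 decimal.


Generalization gap = test_error - train_error
= 7.6 - 4.5
= 3.1%
A moderate gap.

3.1


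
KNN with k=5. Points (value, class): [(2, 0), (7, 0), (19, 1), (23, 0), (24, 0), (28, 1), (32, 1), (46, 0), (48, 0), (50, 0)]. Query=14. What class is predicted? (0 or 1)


Distances from query 14:
Point 19 (class 1): distance = 5
Point 7 (class 0): distance = 7
Point 23 (class 0): distance = 9
Point 24 (class 0): distance = 10
Point 2 (class 0): distance = 12
K=5 nearest neighbors: classes = [1, 0, 0, 0, 0]
Votes for class 1: 1 / 5
Majority vote => class 0

0


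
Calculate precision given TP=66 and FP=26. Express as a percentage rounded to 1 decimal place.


Precision = TP / (TP + FP) * 100
= 66 / (66 + 26)
= 66 / 92
= 0.7174
= 71.7%

71.7


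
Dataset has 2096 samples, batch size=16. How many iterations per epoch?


Iterations per epoch = dataset_size / batch_size
= 2096 / 16
= 131

131


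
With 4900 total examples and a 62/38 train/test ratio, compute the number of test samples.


Train samples = 4900 * 62% = 3038
Test samples = 4900 - 3038
= 1862

1862


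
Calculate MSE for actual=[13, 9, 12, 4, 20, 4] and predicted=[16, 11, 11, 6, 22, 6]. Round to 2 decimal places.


Differences: [-3, -2, 1, -2, -2, -2]
Squared errors: [9, 4, 1, 4, 4, 4]
Sum of squared errors = 26
MSE = 26 / 6 = 4.33

4.33


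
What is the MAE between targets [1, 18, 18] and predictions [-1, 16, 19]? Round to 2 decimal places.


Absolute errors: [2, 2, 1]
Sum of absolute errors = 5
MAE = 5 / 3 = 1.67

1.67


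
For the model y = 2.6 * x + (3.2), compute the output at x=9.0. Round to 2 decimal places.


y = 2.6 * 9.0 + (3.2)
= 23.4 + (3.2)
= 26.60

26.60


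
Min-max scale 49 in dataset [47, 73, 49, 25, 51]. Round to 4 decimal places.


Min = 25, Max = 73
Range = 73 - 25 = 48
Scaled = (x - min) / (max - min)
= (49 - 25) / 48
= 24 / 48
= 0.5000

0.5000


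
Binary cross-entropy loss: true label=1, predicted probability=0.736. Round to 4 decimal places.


For y=1: Loss = -log(p)
= -log(0.736)
= -(-0.3065)
= 0.3065

0.3065


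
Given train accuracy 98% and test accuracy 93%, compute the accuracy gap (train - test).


Gap = train_accuracy - test_accuracy
= 98 - 93
= 5%
This moderate gap may indicate mild overfitting.

5


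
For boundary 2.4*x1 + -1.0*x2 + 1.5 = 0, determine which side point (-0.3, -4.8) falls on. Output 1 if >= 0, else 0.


Compute 2.4 * -0.3 + -1.0 * -4.8 + 1.5
= -0.72 + 4.8 + 1.5
= 5.58
Since 5.58 >= 0, the point is on the positive side.

1


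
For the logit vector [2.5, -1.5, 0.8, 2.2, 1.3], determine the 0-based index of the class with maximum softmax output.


Softmax is a monotonic transformation, so it preserves the argmax.
We need to find the index of the maximum logit.
Index 0: 2.5
Index 1: -1.5
Index 2: 0.8
Index 3: 2.2
Index 4: 1.3
Maximum logit = 2.5 at index 0

0


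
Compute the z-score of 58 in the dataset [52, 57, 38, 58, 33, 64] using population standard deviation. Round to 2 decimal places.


Mean = (52 + 57 + 38 + 58 + 33 + 64) / 6 = 50.3333
Variance = sum((x_i - mean)^2) / n = 124.2222
Std = sqrt(124.2222) = 11.1455
Z = (x - mean) / std
= (58 - 50.3333) / 11.1455
= 7.6667 / 11.1455
= 0.69

0.69


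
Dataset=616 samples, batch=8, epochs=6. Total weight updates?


Iterations per epoch = 616 / 8 = 77
Total updates = iterations_per_epoch * epochs
= 77 * 6
= 462

462


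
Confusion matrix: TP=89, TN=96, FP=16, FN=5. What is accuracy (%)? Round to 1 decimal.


Accuracy = (TP + TN) / (TP + TN + FP + FN) * 100
= (89 + 96) / (89 + 96 + 16 + 5)
= 185 / 206
= 0.8981
= 89.8%

89.8


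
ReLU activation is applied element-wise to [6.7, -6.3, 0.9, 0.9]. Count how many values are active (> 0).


ReLU(x) = max(0, x) for each element:
ReLU(6.7) = 6.7
ReLU(-6.3) = 0
ReLU(0.9) = 0.9
ReLU(0.9) = 0.9
Active neurons (>0): 3

3


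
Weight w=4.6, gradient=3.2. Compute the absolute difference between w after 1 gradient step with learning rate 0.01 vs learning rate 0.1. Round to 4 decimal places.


With lr=0.01: w_new = 4.6 - 0.01 * 3.2 = 4.568
With lr=0.1: w_new = 4.6 - 0.1 * 3.2 = 4.28
Absolute difference = |4.568 - 4.28|
= 0.2880

0.2880


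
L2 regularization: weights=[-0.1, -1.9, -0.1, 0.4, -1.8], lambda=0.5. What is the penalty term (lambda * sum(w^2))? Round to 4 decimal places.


Squaring each weight:
(-0.1)^2 = 0.01
(-1.9)^2 = 3.61
(-0.1)^2 = 0.01
0.4^2 = 0.16
(-1.8)^2 = 3.24
Sum of squares = 7.03
Penalty = 0.5 * 7.03 = 3.5150

3.5150


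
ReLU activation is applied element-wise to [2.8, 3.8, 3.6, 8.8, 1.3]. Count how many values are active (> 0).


ReLU(x) = max(0, x) for each element:
ReLU(2.8) = 2.8
ReLU(3.8) = 3.8
ReLU(3.6) = 3.6
ReLU(8.8) = 8.8
ReLU(1.3) = 1.3
Active neurons (>0): 5

5


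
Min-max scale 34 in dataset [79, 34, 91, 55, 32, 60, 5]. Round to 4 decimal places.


Min = 5, Max = 91
Range = 91 - 5 = 86
Scaled = (x - min) / (max - min)
= (34 - 5) / 86
= 29 / 86
= 0.3372

0.3372


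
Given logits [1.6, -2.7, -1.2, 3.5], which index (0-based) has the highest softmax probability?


Softmax is a monotonic transformation, so it preserves the argmax.
We need to find the index of the maximum logit.
Index 0: 1.6
Index 1: -2.7
Index 2: -1.2
Index 3: 3.5
Maximum logit = 3.5 at index 3

3


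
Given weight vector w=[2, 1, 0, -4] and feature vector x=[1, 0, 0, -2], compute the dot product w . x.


Element-wise products:
2 * 1 = 2
1 * 0 = 0
0 * 0 = 0
-4 * -2 = 8
Sum = 2 + 0 + 0 + 8
= 10

10


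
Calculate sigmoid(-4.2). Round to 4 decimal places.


sigmoid(z) = 1 / (1 + exp(-z))
exp(-(-4.2)) = exp(4.2) = 66.6863
1 + 66.6863 = 67.6863
1 / 67.6863 = 0.0148

0.0148


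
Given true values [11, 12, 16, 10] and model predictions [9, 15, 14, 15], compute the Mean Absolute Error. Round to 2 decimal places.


Absolute errors: [2, 3, 2, 5]
Sum of absolute errors = 12
MAE = 12 / 4 = 3.00

3.00


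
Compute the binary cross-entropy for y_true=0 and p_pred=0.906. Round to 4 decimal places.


For y=0: Loss = -log(1-p)
= -log(1 - 0.906)
= -log(0.094)
= -(-2.3645)
= 2.3645

2.3645


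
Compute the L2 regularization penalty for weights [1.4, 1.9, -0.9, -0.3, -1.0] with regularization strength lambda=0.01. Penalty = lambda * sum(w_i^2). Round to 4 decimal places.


Squaring each weight:
1.4^2 = 1.96
1.9^2 = 3.61
(-0.9)^2 = 0.81
(-0.3)^2 = 0.09
(-1.0)^2 = 1.0
Sum of squares = 7.47
Penalty = 0.01 * 7.47 = 0.0747

0.0747


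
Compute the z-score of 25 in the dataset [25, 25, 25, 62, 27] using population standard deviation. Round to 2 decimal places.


Mean = (25 + 25 + 25 + 62 + 27) / 5 = 32.8
Variance = sum((x_i - mean)^2) / n = 213.76
Std = sqrt(213.76) = 14.6205
Z = (x - mean) / std
= (25 - 32.8) / 14.6205
= -7.8 / 14.6205
= -0.53

-0.53


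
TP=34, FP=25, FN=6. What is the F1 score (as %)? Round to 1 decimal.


Precision = TP / (TP + FP) = 34 / 59 = 0.5763
Recall = TP / (TP + FN) = 34 / 40 = 0.85
F1 = 2 * P * R / (P + R)
= 2 * 0.5763 * 0.85 / (0.5763 + 0.85)
= 0.9797 / 1.4263
= 0.6869
As percentage: 68.7%

68.7


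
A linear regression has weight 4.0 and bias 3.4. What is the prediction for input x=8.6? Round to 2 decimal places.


y = 4.0 * 8.6 + (3.4)
= 34.4 + (3.4)
= 37.80

37.80


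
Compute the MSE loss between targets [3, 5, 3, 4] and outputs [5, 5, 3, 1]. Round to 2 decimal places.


Differences: [-2, 0, 0, 3]
Squared errors: [4, 0, 0, 9]
Sum of squared errors = 13
MSE = 13 / 4 = 3.25

3.25


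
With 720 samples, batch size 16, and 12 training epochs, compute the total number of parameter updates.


Iterations per epoch = 720 / 16 = 45
Total updates = iterations_per_epoch * epochs
= 45 * 12
= 540

540


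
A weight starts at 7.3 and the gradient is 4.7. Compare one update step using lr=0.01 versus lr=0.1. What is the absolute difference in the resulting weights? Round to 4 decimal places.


With lr=0.01: w_new = 7.3 - 0.01 * 4.7 = 7.253
With lr=0.1: w_new = 7.3 - 0.1 * 4.7 = 6.83
Absolute difference = |7.253 - 6.83|
= 0.4230

0.4230


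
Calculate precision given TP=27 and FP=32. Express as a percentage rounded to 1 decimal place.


Precision = TP / (TP + FP) * 100
= 27 / (27 + 32)
= 27 / 59
= 0.4576
= 45.8%

45.8


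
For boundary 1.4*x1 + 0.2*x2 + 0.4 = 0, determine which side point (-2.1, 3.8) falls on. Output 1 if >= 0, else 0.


Compute 1.4 * -2.1 + 0.2 * 3.8 + 0.4
= -2.94 + 0.76 + 0.4
= -1.78
Since -1.78 < 0, the point is on the negative side.

0


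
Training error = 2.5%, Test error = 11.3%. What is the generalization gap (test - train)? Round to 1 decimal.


Generalization gap = test_error - train_error
= 11.3 - 2.5
= 8.8%
A moderate gap.

8.8


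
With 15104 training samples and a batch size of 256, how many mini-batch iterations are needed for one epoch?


Iterations per epoch = dataset_size / batch_size
= 15104 / 256
= 59

59


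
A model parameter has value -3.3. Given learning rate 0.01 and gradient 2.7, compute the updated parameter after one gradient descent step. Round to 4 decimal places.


w_new = w_old - lr * gradient
= -3.3 - 0.01 * 2.7
= -3.3 - (0.027)
= -3.3270

-3.3270


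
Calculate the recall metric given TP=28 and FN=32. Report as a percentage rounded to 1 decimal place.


Recall = TP / (TP + FN) * 100
= 28 / (28 + 32)
= 28 / 60
= 0.4667
= 46.7%

46.7


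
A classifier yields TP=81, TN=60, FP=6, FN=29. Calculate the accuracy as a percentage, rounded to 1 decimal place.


Accuracy = (TP + TN) / (TP + TN + FP + FN) * 100
= (81 + 60) / (81 + 60 + 6 + 29)
= 141 / 176
= 0.8011
= 80.1%

80.1


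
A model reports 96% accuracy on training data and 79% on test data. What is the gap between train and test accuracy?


Gap = train_accuracy - test_accuracy
= 96 - 79
= 17%
This gap suggests the model is overfitting.

17


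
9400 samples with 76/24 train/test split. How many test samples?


Train samples = 9400 * 76% = 7144
Test samples = 9400 - 7144
= 2256

2256


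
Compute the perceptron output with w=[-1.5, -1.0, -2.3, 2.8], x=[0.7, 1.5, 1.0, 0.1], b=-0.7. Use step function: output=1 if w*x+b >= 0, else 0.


z = w . x + b
= -1.5*0.7 + -1.0*1.5 + -2.3*1.0 + 2.8*0.1 + -0.7
= -1.05 + -1.5 + -2.3 + 0.28 + -0.7
= -4.57 + -0.7
= -5.27
Since z = -5.27 < 0, output = 0

0


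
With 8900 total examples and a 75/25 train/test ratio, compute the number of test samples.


Train samples = 8900 * 75% = 6675
Test samples = 8900 - 6675
= 2225

2225


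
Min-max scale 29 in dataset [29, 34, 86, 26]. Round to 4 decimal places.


Min = 26, Max = 86
Range = 86 - 26 = 60
Scaled = (x - min) / (max - min)
= (29 - 26) / 60
= 3 / 60
= 0.0500

0.0500


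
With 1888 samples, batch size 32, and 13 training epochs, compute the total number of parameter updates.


Iterations per epoch = 1888 / 32 = 59
Total updates = iterations_per_epoch * epochs
= 59 * 13
= 767

767


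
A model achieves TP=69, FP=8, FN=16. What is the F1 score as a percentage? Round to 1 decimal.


Precision = TP / (TP + FP) = 69 / 77 = 0.8961
Recall = TP / (TP + FN) = 69 / 85 = 0.8118
F1 = 2 * P * R / (P + R)
= 2 * 0.8961 * 0.8118 / (0.8961 + 0.8118)
= 1.4549 / 1.7079
= 0.8519
As percentage: 85.2%

85.2


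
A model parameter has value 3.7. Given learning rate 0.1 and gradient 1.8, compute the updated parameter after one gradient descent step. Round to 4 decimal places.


w_new = w_old - lr * gradient
= 3.7 - 0.1 * 1.8
= 3.7 - (0.18)
= 3.5200

3.5200


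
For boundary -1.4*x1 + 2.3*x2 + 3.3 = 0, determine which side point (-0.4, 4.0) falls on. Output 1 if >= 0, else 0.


Compute -1.4 * -0.4 + 2.3 * 4.0 + 3.3
= 0.56 + 9.2 + 3.3
= 13.06
Since 13.06 >= 0, the point is on the positive side.

1


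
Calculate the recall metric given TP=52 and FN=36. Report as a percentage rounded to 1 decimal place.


Recall = TP / (TP + FN) * 100
= 52 / (52 + 36)
= 52 / 88
= 0.5909
= 59.1%

59.1


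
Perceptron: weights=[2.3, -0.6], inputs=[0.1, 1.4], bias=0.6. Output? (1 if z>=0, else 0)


z = w . x + b
= 2.3*0.1 + -0.6*1.4 + 0.6
= 0.23 + -0.84 + 0.6
= -0.61 + 0.6
= -0.01
Since z = -0.01 < 0, output = 0

0


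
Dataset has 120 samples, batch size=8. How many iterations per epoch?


Iterations per epoch = dataset_size / batch_size
= 120 / 8
= 15

15


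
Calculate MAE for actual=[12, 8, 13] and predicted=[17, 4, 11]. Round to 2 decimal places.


Absolute errors: [5, 4, 2]
Sum of absolute errors = 11
MAE = 11 / 3 = 3.67

3.67


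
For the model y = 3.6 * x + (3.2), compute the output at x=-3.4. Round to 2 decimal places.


y = 3.6 * -3.4 + (3.2)
= -12.24 + (3.2)
= -9.04

-9.04


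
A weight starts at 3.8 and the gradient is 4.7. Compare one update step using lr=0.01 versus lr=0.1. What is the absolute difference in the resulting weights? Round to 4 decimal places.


With lr=0.01: w_new = 3.8 - 0.01 * 4.7 = 3.753
With lr=0.1: w_new = 3.8 - 0.1 * 4.7 = 3.33
Absolute difference = |3.753 - 3.33|
= 0.4230

0.4230


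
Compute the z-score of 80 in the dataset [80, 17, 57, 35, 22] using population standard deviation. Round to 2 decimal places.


Mean = (80 + 17 + 57 + 35 + 22) / 5 = 42.2
Variance = sum((x_i - mean)^2) / n = 548.56
Std = sqrt(548.56) = 23.4214
Z = (x - mean) / std
= (80 - 42.2) / 23.4214
= 37.8 / 23.4214
= 1.61

1.61


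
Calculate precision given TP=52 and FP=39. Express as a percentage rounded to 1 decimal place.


Precision = TP / (TP + FP) * 100
= 52 / (52 + 39)
= 52 / 91
= 0.5714
= 57.1%

57.1


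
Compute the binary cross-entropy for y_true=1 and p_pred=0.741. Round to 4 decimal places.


For y=1: Loss = -log(p)
= -log(0.741)
= -(-0.2998)
= 0.2998

0.2998


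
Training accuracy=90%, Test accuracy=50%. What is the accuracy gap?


Gap = train_accuracy - test_accuracy
= 90 - 50
= 40%
This large gap strongly indicates overfitting.

40


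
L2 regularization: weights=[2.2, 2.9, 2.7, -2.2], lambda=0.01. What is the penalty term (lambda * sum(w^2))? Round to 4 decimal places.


Squaring each weight:
2.2^2 = 4.84
2.9^2 = 8.41
2.7^2 = 7.29
(-2.2)^2 = 4.84
Sum of squares = 25.38
Penalty = 0.01 * 25.38 = 0.2538

0.2538


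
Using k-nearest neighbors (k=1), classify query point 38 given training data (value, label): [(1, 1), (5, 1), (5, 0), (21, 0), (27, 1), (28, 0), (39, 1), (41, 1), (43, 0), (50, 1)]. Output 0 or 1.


Distances from query 38:
Point 39 (class 1): distance = 1
K=1 nearest neighbors: classes = [1]
Votes for class 1: 1 / 1
Majority vote => class 1

1


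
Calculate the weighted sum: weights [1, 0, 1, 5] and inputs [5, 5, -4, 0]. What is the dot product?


Element-wise products:
1 * 5 = 5
0 * 5 = 0
1 * -4 = -4
5 * 0 = 0
Sum = 5 + 0 + -4 + 0
= 1

1


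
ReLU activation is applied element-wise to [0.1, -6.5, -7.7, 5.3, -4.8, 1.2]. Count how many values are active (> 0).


ReLU(x) = max(0, x) for each element:
ReLU(0.1) = 0.1
ReLU(-6.5) = 0
ReLU(-7.7) = 0
ReLU(5.3) = 5.3
ReLU(-4.8) = 0
ReLU(1.2) = 1.2
Active neurons (>0): 3

3


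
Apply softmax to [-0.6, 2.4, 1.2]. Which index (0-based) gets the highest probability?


Softmax is a monotonic transformation, so it preserves the argmax.
We need to find the index of the maximum logit.
Index 0: -0.6
Index 1: 2.4
Index 2: 1.2
Maximum logit = 2.4 at index 1

1


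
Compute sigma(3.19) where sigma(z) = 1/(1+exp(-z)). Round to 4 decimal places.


sigmoid(z) = 1 / (1 + exp(-z))
exp(-(3.19)) = exp(-3.19) = 0.0412
1 + 0.0412 = 1.0412
1 / 1.0412 = 0.9605

0.9605


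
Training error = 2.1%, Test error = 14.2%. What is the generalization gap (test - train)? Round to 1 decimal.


Generalization gap = test_error - train_error
= 14.2 - 2.1
= 12.1%
A large gap suggests overfitting.

12.1


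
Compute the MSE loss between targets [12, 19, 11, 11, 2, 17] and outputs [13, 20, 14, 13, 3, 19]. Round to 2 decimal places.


Differences: [-1, -1, -3, -2, -1, -2]
Squared errors: [1, 1, 9, 4, 1, 4]
Sum of squared errors = 20
MSE = 20 / 6 = 3.33

3.33


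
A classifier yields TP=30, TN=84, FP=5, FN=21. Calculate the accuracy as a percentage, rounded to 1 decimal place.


Accuracy = (TP + TN) / (TP + TN + FP + FN) * 100
= (30 + 84) / (30 + 84 + 5 + 21)
= 114 / 140
= 0.8143
= 81.4%

81.4


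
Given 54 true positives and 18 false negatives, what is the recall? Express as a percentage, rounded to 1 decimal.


Recall = TP / (TP + FN) * 100
= 54 / (54 + 18)
= 54 / 72
= 0.75
= 75.0%

75.0


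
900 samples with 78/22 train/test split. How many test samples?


Train samples = 900 * 78% = 702
Test samples = 900 - 702
= 198

198


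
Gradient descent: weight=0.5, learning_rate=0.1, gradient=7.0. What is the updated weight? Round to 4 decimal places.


w_new = w_old - lr * gradient
= 0.5 - 0.1 * 7.0
= 0.5 - (0.7)
= -0.2000

-0.2000


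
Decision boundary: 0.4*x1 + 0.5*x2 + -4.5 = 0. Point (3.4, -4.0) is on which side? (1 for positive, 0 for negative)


Compute 0.4 * 3.4 + 0.5 * -4.0 + -4.5
= 1.36 + -2.0 + -4.5
= -5.14
Since -5.14 < 0, the point is on the negative side.

0


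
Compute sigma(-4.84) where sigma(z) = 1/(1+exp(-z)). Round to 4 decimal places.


sigmoid(z) = 1 / (1 + exp(-z))
exp(-(-4.84)) = exp(4.84) = 126.4694
1 + 126.4694 = 127.4694
1 / 127.4694 = 0.0078

0.0078


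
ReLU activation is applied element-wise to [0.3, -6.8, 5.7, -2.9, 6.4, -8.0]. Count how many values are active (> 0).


ReLU(x) = max(0, x) for each element:
ReLU(0.3) = 0.3
ReLU(-6.8) = 0
ReLU(5.7) = 5.7
ReLU(-2.9) = 0
ReLU(6.4) = 6.4
ReLU(-8.0) = 0
Active neurons (>0): 3

3


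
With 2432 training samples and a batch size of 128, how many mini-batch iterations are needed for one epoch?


Iterations per epoch = dataset_size / batch_size
= 2432 / 128
= 19

19


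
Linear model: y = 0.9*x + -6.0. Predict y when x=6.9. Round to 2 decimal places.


y = 0.9 * 6.9 + (-6.0)
= 6.21 + (-6.0)
= 0.21

0.21


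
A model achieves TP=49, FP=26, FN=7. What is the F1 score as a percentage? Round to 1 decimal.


Precision = TP / (TP + FP) = 49 / 75 = 0.6533
Recall = TP / (TP + FN) = 49 / 56 = 0.875
F1 = 2 * P * R / (P + R)
= 2 * 0.6533 * 0.875 / (0.6533 + 0.875)
= 1.1433 / 1.5283
= 0.7481
As percentage: 74.8%

74.8


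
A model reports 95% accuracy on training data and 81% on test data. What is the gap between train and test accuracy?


Gap = train_accuracy - test_accuracy
= 95 - 81
= 14%
This gap suggests the model is overfitting.

14


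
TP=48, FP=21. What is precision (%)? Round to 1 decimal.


Precision = TP / (TP + FP) * 100
= 48 / (48 + 21)
= 48 / 69
= 0.6957
= 69.6%

69.6


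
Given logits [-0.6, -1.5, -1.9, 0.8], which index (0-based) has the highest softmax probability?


Softmax is a monotonic transformation, so it preserves the argmax.
We need to find the index of the maximum logit.
Index 0: -0.6
Index 1: -1.5
Index 2: -1.9
Index 3: 0.8
Maximum logit = 0.8 at index 3

3


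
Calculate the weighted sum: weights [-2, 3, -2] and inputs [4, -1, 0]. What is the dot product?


Element-wise products:
-2 * 4 = -8
3 * -1 = -3
-2 * 0 = 0
Sum = -8 + -3 + 0
= -11

-11


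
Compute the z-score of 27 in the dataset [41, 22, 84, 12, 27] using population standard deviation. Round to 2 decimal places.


Mean = (41 + 22 + 84 + 12 + 27) / 5 = 37.2
Variance = sum((x_i - mean)^2) / n = 634.96
Std = sqrt(634.96) = 25.1984
Z = (x - mean) / std
= (27 - 37.2) / 25.1984
= -10.2 / 25.1984
= -0.40

-0.40


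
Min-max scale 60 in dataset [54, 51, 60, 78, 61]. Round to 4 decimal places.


Min = 51, Max = 78
Range = 78 - 51 = 27
Scaled = (x - min) / (max - min)
= (60 - 51) / 27
= 9 / 27
= 0.3333

0.3333


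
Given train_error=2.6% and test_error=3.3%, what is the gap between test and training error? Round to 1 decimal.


Generalization gap = test_error - train_error
= 3.3 - 2.6
= 0.7%
A small gap suggests good generalization.

0.7


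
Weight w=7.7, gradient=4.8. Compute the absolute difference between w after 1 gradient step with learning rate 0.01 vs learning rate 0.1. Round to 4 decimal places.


With lr=0.01: w_new = 7.7 - 0.01 * 4.8 = 7.652
With lr=0.1: w_new = 7.7 - 0.1 * 4.8 = 7.22
Absolute difference = |7.652 - 7.22|
= 0.4320

0.4320


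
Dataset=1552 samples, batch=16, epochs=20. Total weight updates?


Iterations per epoch = 1552 / 16 = 97
Total updates = iterations_per_epoch * epochs
= 97 * 20
= 1940

1940


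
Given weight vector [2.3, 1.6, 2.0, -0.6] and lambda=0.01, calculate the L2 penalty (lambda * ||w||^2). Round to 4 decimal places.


Squaring each weight:
2.3^2 = 5.29
1.6^2 = 2.56
2.0^2 = 4.0
(-0.6)^2 = 0.36
Sum of squares = 12.21
Penalty = 0.01 * 12.21 = 0.1221

0.1221


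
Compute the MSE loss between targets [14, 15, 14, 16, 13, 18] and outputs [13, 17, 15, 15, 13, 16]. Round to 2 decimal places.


Differences: [1, -2, -1, 1, 0, 2]
Squared errors: [1, 4, 1, 1, 0, 4]
Sum of squared errors = 11
MSE = 11 / 6 = 1.83

1.83


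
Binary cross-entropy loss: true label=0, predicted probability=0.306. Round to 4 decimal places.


For y=0: Loss = -log(1-p)
= -log(1 - 0.306)
= -log(0.694)
= -(-0.3653)
= 0.3653

0.3653


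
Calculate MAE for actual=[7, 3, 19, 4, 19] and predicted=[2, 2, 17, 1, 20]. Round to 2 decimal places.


Absolute errors: [5, 1, 2, 3, 1]
Sum of absolute errors = 12
MAE = 12 / 5 = 2.40

2.40


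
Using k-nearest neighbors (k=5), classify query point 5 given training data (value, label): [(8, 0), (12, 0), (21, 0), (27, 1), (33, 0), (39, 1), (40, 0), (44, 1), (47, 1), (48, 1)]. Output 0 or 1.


Distances from query 5:
Point 8 (class 0): distance = 3
Point 12 (class 0): distance = 7
Point 21 (class 0): distance = 16
Point 27 (class 1): distance = 22
Point 33 (class 0): distance = 28
K=5 nearest neighbors: classes = [0, 0, 0, 1, 0]
Votes for class 1: 1 / 5
Majority vote => class 0

0


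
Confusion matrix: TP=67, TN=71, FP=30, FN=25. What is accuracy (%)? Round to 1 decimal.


Accuracy = (TP + TN) / (TP + TN + FP + FN) * 100
= (67 + 71) / (67 + 71 + 30 + 25)
= 138 / 193
= 0.715
= 71.5%

71.5


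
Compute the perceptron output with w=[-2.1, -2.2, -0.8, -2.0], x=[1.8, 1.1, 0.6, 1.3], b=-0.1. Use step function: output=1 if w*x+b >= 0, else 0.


z = w . x + b
= -2.1*1.8 + -2.2*1.1 + -0.8*0.6 + -2.0*1.3 + -0.1
= -3.78 + -2.42 + -0.48 + -2.6 + -0.1
= -9.28 + -0.1
= -9.38
Since z = -9.38 < 0, output = 0

0


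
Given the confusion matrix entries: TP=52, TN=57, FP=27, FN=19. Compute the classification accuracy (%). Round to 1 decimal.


Accuracy = (TP + TN) / (TP + TN + FP + FN) * 100
= (52 + 57) / (52 + 57 + 27 + 19)
= 109 / 155
= 0.7032
= 70.3%

70.3


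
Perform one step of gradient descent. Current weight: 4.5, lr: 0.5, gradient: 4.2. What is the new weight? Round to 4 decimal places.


w_new = w_old - lr * gradient
= 4.5 - 0.5 * 4.2
= 4.5 - (2.1)
= 2.4000

2.4000


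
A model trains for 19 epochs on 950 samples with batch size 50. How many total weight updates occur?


Iterations per epoch = 950 / 50 = 19
Total updates = iterations_per_epoch * epochs
= 19 * 19
= 361

361


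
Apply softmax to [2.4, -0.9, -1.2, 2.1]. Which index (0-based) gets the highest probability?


Softmax is a monotonic transformation, so it preserves the argmax.
We need to find the index of the maximum logit.
Index 0: 2.4
Index 1: -0.9
Index 2: -1.2
Index 3: 2.1
Maximum logit = 2.4 at index 0

0


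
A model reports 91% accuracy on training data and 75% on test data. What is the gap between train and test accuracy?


Gap = train_accuracy - test_accuracy
= 91 - 75
= 16%
This gap suggests the model is overfitting.

16


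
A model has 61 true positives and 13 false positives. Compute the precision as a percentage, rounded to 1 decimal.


Precision = TP / (TP + FP) * 100
= 61 / (61 + 13)
= 61 / 74
= 0.8243
= 82.4%

82.4


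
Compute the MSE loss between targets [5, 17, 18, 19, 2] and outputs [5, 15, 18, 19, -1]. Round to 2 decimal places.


Differences: [0, 2, 0, 0, 3]
Squared errors: [0, 4, 0, 0, 9]
Sum of squared errors = 13
MSE = 13 / 5 = 2.60

2.60


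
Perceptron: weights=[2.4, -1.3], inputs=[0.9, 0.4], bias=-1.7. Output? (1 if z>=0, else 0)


z = w . x + b
= 2.4*0.9 + -1.3*0.4 + -1.7
= 2.16 + -0.52 + -1.7
= 1.64 + -1.7
= -0.06
Since z = -0.06 < 0, output = 0

0


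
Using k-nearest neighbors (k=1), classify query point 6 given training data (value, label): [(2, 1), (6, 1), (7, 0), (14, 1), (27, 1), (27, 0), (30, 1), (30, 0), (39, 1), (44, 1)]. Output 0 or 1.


Distances from query 6:
Point 6 (class 1): distance = 0
K=1 nearest neighbors: classes = [1]
Votes for class 1: 1 / 1
Majority vote => class 1

1


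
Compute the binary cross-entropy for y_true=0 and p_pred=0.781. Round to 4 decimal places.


For y=0: Loss = -log(1-p)
= -log(1 - 0.781)
= -log(0.219)
= -(-1.5187)
= 1.5187

1.5187


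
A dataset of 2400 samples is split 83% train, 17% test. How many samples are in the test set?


Train samples = 2400 * 83% = 1992
Test samples = 2400 - 1992
= 408

408


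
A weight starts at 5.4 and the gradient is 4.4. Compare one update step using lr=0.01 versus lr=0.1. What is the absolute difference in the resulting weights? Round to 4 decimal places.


With lr=0.01: w_new = 5.4 - 0.01 * 4.4 = 5.356
With lr=0.1: w_new = 5.4 - 0.1 * 4.4 = 4.96
Absolute difference = |5.356 - 4.96|
= 0.3960

0.3960


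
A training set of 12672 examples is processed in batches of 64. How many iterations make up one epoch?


Iterations per epoch = dataset_size / batch_size
= 12672 / 64
= 198

198


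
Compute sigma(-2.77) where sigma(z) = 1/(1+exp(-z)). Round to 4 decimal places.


sigmoid(z) = 1 / (1 + exp(-z))
exp(-(-2.77)) = exp(2.77) = 15.9586
1 + 15.9586 = 16.9586
1 / 16.9586 = 0.0590

0.0590


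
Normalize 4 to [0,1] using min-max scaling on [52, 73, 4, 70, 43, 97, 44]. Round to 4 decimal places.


Min = 4, Max = 97
Range = 97 - 4 = 93
Scaled = (x - min) / (max - min)
= (4 - 4) / 93
= 0 / 93
= 0.0000

0.0000


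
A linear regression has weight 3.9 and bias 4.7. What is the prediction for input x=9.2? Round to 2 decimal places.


y = 3.9 * 9.2 + (4.7)
= 35.88 + (4.7)
= 40.58

40.58


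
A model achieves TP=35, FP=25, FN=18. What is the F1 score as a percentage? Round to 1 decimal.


Precision = TP / (TP + FP) = 35 / 60 = 0.5833
Recall = TP / (TP + FN) = 35 / 53 = 0.6604
F1 = 2 * P * R / (P + R)
= 2 * 0.5833 * 0.6604 / (0.5833 + 0.6604)
= 0.7704 / 1.2437
= 0.6195
As percentage: 61.9%

61.9


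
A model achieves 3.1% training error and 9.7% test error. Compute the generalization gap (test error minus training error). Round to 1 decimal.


Generalization gap = test_error - train_error
= 9.7 - 3.1
= 6.6%
A moderate gap.

6.6


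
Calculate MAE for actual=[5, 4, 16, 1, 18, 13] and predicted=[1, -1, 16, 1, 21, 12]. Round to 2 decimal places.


Absolute errors: [4, 5, 0, 0, 3, 1]
Sum of absolute errors = 13
MAE = 13 / 6 = 2.17

2.17


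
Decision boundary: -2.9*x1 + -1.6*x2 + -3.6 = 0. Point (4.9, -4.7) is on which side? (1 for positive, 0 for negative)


Compute -2.9 * 4.9 + -1.6 * -4.7 + -3.6
= -14.21 + 7.52 + -3.6
= -10.29
Since -10.29 < 0, the point is on the negative side.

0


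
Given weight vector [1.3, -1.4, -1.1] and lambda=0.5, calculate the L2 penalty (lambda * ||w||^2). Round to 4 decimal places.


Squaring each weight:
1.3^2 = 1.69
(-1.4)^2 = 1.96
(-1.1)^2 = 1.21
Sum of squares = 4.86
Penalty = 0.5 * 4.86 = 2.4300

2.4300


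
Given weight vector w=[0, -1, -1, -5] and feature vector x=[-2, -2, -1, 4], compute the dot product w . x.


Element-wise products:
0 * -2 = 0
-1 * -2 = 2
-1 * -1 = 1
-5 * 4 = -20
Sum = 0 + 2 + 1 + -20
= -17

-17


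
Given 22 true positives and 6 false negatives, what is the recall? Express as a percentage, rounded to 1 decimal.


Recall = TP / (TP + FN) * 100
= 22 / (22 + 6)
= 22 / 28
= 0.7857
= 78.6%

78.6


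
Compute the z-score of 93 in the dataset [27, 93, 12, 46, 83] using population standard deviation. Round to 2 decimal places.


Mean = (27 + 93 + 12 + 46 + 83) / 5 = 52.2
Variance = sum((x_i - mean)^2) / n = 980.56
Std = sqrt(980.56) = 31.3139
Z = (x - mean) / std
= (93 - 52.2) / 31.3139
= 40.8 / 31.3139
= 1.30

1.30


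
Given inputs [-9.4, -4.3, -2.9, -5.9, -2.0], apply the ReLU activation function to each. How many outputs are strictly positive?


ReLU(x) = max(0, x) for each element:
ReLU(-9.4) = 0
ReLU(-4.3) = 0
ReLU(-2.9) = 0
ReLU(-5.9) = 0
ReLU(-2.0) = 0
Active neurons (>0): 0

0


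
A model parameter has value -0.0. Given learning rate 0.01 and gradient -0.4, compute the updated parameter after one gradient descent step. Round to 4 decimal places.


w_new = w_old - lr * gradient
= -0.0 - 0.01 * -0.4
= -0.0 - (-0.004)
= 0.0040

0.0040


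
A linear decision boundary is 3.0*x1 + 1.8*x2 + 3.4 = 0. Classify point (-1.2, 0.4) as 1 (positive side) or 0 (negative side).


Compute 3.0 * -1.2 + 1.8 * 0.4 + 3.4
= -3.6 + 0.72 + 3.4
= 0.52
Since 0.52 >= 0, the point is on the positive side.

1


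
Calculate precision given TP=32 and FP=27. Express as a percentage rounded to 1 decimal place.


Precision = TP / (TP + FP) * 100
= 32 / (32 + 27)
= 32 / 59
= 0.5424
= 54.2%

54.2


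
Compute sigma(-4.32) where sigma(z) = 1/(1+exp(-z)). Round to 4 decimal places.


sigmoid(z) = 1 / (1 + exp(-z))
exp(-(-4.32)) = exp(4.32) = 75.1886
1 + 75.1886 = 76.1886
1 / 76.1886 = 0.0131

0.0131


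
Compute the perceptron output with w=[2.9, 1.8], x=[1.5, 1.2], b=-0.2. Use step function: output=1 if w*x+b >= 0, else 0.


z = w . x + b
= 2.9*1.5 + 1.8*1.2 + -0.2
= 4.35 + 2.16 + -0.2
= 6.51 + -0.2
= 6.31
Since z = 6.31 >= 0, output = 1

1


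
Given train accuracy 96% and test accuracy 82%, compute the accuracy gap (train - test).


Gap = train_accuracy - test_accuracy
= 96 - 82
= 14%
This gap suggests the model is overfitting.

14


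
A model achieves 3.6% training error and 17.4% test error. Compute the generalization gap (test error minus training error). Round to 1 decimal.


Generalization gap = test_error - train_error
= 17.4 - 3.6
= 13.8%
A large gap suggests overfitting.

13.8


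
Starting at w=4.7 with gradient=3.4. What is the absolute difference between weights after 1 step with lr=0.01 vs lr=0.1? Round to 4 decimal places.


With lr=0.01: w_new = 4.7 - 0.01 * 3.4 = 4.666
With lr=0.1: w_new = 4.7 - 0.1 * 3.4 = 4.36
Absolute difference = |4.666 - 4.36|
= 0.3060

0.3060


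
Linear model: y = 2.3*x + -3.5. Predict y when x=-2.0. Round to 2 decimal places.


y = 2.3 * -2.0 + (-3.5)
= -4.6 + (-3.5)
= -8.10

-8.10


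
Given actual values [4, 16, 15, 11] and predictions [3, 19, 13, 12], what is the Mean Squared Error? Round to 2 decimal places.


Differences: [1, -3, 2, -1]
Squared errors: [1, 9, 4, 1]
Sum of squared errors = 15
MSE = 15 / 4 = 3.75

3.75


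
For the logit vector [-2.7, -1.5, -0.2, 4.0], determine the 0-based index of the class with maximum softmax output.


Softmax is a monotonic transformation, so it preserves the argmax.
We need to find the index of the maximum logit.
Index 0: -2.7
Index 1: -1.5
Index 2: -0.2
Index 3: 4.0
Maximum logit = 4.0 at index 3

3


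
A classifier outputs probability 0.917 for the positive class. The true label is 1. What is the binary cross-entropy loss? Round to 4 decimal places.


For y=1: Loss = -log(p)
= -log(0.917)
= -(-0.0866)
= 0.0866

0.0866


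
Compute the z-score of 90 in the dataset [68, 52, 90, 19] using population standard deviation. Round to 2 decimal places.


Mean = (68 + 52 + 90 + 19) / 4 = 57.25
Variance = sum((x_i - mean)^2) / n = 669.6875
Std = sqrt(669.6875) = 25.8783
Z = (x - mean) / std
= (90 - 57.25) / 25.8783
= 32.75 / 25.8783
= 1.27

1.27


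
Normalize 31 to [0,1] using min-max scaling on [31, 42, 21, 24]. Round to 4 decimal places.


Min = 21, Max = 42
Range = 42 - 21 = 21
Scaled = (x - min) / (max - min)
= (31 - 21) / 21
= 10 / 21
= 0.4762

0.4762


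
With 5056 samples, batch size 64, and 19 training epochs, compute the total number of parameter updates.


Iterations per epoch = 5056 / 64 = 79
Total updates = iterations_per_epoch * epochs
= 79 * 19
= 1501

1501


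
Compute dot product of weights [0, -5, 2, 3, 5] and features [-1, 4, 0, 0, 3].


Element-wise products:
0 * -1 = 0
-5 * 4 = -20
2 * 0 = 0
3 * 0 = 0
5 * 3 = 15
Sum = 0 + -20 + 0 + 0 + 15
= -5

-5


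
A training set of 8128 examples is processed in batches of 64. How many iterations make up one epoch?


Iterations per epoch = dataset_size / batch_size
= 8128 / 64
= 127

127


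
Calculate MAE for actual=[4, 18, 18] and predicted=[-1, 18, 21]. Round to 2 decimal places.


Absolute errors: [5, 0, 3]
Sum of absolute errors = 8
MAE = 8 / 3 = 2.67

2.67


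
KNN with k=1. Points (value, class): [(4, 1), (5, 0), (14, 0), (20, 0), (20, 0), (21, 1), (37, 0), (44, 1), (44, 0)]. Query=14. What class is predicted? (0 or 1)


Distances from query 14:
Point 14 (class 0): distance = 0
K=1 nearest neighbors: classes = [0]
Votes for class 1: 0 / 1
Majority vote => class 0

0


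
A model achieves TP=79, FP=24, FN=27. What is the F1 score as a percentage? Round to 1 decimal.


Precision = TP / (TP + FP) = 79 / 103 = 0.767
Recall = TP / (TP + FN) = 79 / 106 = 0.7453
F1 = 2 * P * R / (P + R)
= 2 * 0.767 * 0.7453 / (0.767 + 0.7453)
= 1.1432 / 1.5123
= 0.756
As percentage: 75.6%

75.6


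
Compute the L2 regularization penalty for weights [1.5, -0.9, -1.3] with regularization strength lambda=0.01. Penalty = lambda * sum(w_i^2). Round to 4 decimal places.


Squaring each weight:
1.5^2 = 2.25
(-0.9)^2 = 0.81
(-1.3)^2 = 1.69
Sum of squares = 4.75
Penalty = 0.01 * 4.75 = 0.0475

0.0475
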